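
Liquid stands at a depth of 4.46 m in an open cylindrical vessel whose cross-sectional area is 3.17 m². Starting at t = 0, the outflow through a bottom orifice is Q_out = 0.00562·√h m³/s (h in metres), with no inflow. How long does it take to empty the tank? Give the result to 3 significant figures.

A dh/dt = −Q_out = −0.00562 √h.
Separate and integrate: 2(√h − √h₀) = −(0.00562/A) t.
Set h = 0: 2√h₀ = (0.00562/A) t_empty ⇒ t_empty = 2A√h₀/0.00562.
t_empty = 2·3.17·√4.46/0.00562 = 6.3400·2.1119/0.00562 = 2382.4 s.

2380 s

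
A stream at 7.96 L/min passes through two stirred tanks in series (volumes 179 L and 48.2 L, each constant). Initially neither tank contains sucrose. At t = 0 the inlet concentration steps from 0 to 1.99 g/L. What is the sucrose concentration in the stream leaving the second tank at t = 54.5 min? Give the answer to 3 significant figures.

1.75 g/L

Each tank obeys Vᵢ dCᵢ/dt = Q(Cᵢ₋₁ − Cᵢ), so τᵢ = Vᵢ/Q.
τ₁ = 179/7.96 = 22.487 min; τ₂ = 48.2/7.96 = 6.0553 min.
Tank 1: C₁ = C_in(1 − e^(−t/τ₁)). Tank 2 (τ₁ ≠ τ₂): C₂ = C_in[1 − (τ₁ e^(−t/τ₁) − τ₂ e^(−t/τ₂))/(τ₁ − τ₂)].
At t = 54.5: e^(−t/τ₁) = 0.088604, e^(−t/τ₂) = 0.00012336.
C₂ = 1.99·[1 − (22.487·0.088604 − 6.0553·0.00012336)/(16.432)] = 1.99·0.87879 = 1.7488 g/L.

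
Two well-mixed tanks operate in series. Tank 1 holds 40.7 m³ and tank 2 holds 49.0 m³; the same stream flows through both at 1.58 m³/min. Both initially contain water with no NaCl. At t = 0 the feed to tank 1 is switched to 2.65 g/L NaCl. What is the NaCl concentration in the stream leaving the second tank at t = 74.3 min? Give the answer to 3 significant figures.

1.95 g/L

Species balance on tank i: dCᵢ/dt = (Cᵢ₋₁ − Cᵢ)/τᵢ with τᵢ = Vᵢ/Q.
τ₁ = 40.7/1.58 = 25.759 min; τ₂ = 49.0/1.58 = 31.013 min.
Solving the cascade with C₁(0)=C₂(0)=0 gives C₂(t) = C_in[1 − (τ₁ e^(−t/τ₁) − τ₂ e^(−t/τ₂))/(τ₁ − τ₂)].
At t = 74.3: e^(−t/τ₁) = 0.055890, e^(−t/τ₂) = 0.091100.
C₂ = 2.65·[1 − (25.759·0.055890 − 31.013·0.091100)/(-5.2532)] = 2.65·0.73624 = 1.9510 g/L.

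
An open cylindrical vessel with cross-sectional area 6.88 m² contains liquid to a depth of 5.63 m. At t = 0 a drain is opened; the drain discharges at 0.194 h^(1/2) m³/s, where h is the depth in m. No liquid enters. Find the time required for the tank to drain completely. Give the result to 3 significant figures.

Accumulation of liquid (constant cross-section A): A dh/dt = −0.194 √h.
∫ h^(−1/2) dh = −(0.194/A) ∫ dt, giving 2√h = 2√h₀ − (0.194/A) t.
Set h = 0: 2√h₀ = (0.194/A) t_empty ⇒ t_empty = 2A√h₀/0.194.
t_empty = 2·6.88·√5.63/0.194 = 13.760·2.3728/0.194 = 168.29 s.

168 s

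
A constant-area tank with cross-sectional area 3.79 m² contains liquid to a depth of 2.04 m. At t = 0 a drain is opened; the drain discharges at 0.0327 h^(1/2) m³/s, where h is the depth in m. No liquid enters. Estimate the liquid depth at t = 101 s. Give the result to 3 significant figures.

Mass balance (ρ constant): A dh/dt = −0.0327 √h.
This is separable: 2 d(√h)/dt = −0.0327/A, so √h = √h₀ − (0.0327/(2A)) t.
√h = √2.04 − 0.0327·101/(2·3.79) = 1.4283 − 0.43571 = 0.99257.
h = 0.99257² = 0.98520 m.

0.985 m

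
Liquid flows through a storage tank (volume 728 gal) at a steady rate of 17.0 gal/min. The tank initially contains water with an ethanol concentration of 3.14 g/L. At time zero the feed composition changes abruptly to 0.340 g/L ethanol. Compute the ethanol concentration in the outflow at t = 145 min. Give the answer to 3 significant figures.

0.435 g/L

Transient balance on the dissolved component: V dC/dt = Q(C_in − C).
So dC/dt = (C_in − C)/τ with τ = V/Q = 728/17.0 = 42.824 min.
This is linear first-order; C(t) = C_in + (C₀ − C_in) e^(−t/τ).
C(145) = 0.340 + (3.14 − 0.340)·e^(−145/42.824) = 0.340 + (2.8000)·0.033844 = 0.43476 g/L.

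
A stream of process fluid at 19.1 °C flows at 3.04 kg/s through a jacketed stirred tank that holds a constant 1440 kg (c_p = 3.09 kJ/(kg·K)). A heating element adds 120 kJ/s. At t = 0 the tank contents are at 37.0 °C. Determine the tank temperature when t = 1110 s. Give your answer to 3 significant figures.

32.4 °C

M c_p dT/dt = ṁ c_p (T_in − T) + Q̇.
Rearrange: dT/dt = (T_ss − T)/τ with τ = M/ṁ = 473.68 s and T_ss = T_in + Q̇/(ṁ c_p) = 31.875 °C.
Solution: T(t) = T_ss + (T₀ − T_ss) e^(−t/τ).
T(1110) = 31.875 + (5.1253)·e^(−1110/473.68) = 31.875 + (5.1253)·0.096007 = 32.367 °C.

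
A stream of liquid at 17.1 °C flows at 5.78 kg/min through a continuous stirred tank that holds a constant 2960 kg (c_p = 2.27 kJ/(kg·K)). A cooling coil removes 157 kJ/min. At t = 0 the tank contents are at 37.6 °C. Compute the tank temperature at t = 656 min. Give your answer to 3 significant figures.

14.2 °C

M c_p dT/dt = ṁ c_p (T_in − T) − Q̇.
Rearrange: dT/dt = (T_ss − T)/τ with τ = M/ṁ = 512.11 min and T_ss = T_in − Q̇/(ṁ c_p) = 5.1341 °C.
Integrating: T(t) = T_ss + (T₀ − T_ss) e^(−t/τ).
T(656) = 5.1341 + (32.466)·e^(−656/512.11) = 5.1341 + (32.466)·0.27777 = 14.152 °C.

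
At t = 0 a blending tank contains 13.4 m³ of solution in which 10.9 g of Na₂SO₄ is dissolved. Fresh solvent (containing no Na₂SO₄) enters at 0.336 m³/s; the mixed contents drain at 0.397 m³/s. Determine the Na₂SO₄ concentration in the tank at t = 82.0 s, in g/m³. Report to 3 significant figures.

0.0620 g/m³

Total volume: dV/dt = Q_in − Q_out = -0.061000 m³/s, so V(t) = 13.4 − 0.061000 t and V(82.0) = 8.3980 m³.
Solute balance: dm/dt = 0 − Q_out C = −Q_out m/V(t).
Separate: dm/m = −Q_out dt/V(t) ⇒ ln(m/m₀) = −(Q_out/(Q_in−Q_out)) ln(V/V₀).
m = m₀ (V₀/V)^(Q_out/(Q_in−Q_out)) = 10.9 × (13.4/8.3980)^(-6.5082) = 0.52086 g.
C = m/V = 0.52086/8.3980 = 0.062022 g/m³.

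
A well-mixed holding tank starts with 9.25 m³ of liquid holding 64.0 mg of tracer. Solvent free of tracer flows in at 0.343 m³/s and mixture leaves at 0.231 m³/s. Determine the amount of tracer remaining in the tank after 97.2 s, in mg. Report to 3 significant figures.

Total volume: dV/dt = Q_in − Q_out = 0.11200 m³/s, so V(t) = 9.25 + 0.11200 t and V(97.2) = 20.136 m³.
Solute balance: dm/dt = 0 − Q_out C = −Q_out m/V(t).
dm/m = −Q_out dt/(V₀ + 0.11200 t); integrating gives ln(m/m₀) = −(Q_out/(Q_in−Q_out)) ln(V/V₀).
m = m₀ (V₀/V)^(Q_out/(Q_in−Q_out)) = 64.0 × (9.25/20.136)^(2.0625) = 12.864 mg.

12.9 mg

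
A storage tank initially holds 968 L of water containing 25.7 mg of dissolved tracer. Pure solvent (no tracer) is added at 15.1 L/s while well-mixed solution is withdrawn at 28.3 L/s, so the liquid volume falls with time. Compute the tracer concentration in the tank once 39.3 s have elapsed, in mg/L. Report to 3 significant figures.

0.0110 mg/L

Let m(t) be the amount of tracer. Volume: V(t) = V₀ + (Q_in − Q_out) t = 968 − 13.200 t; V(39.3) = 449.24 L.
Solute balance: dm/dt = 0 − Q_out C = −Q_out m/V(t).
Separate: dm/m = −Q_out dt/V(t) ⇒ ln(m/m₀) = −(Q_out/(Q_in−Q_out)) ln(V/V₀).
m = m₀ (V₀/V)^(Q_out/(Q_in−Q_out)) = 25.7 × (968/449.24)^(-2.1439) = 4.9562 mg.
C = m/V = 4.9562/449.24 = 0.011032 mg/L.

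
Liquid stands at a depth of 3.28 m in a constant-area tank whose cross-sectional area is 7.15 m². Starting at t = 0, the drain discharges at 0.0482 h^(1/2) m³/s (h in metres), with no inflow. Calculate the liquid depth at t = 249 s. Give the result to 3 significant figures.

Volume balance on the tank: A dh/dt = −0.0482 √h.
This is separable: 2 d(√h)/dt = −0.0482/A, so √h = √h₀ − (0.0482/(2A)) t.
√h = √3.28 − 0.0482·249/(2·7.15) = 1.8111 − 0.83929 = 0.97179.
h = 0.97179² = 0.94438 m.

0.944 m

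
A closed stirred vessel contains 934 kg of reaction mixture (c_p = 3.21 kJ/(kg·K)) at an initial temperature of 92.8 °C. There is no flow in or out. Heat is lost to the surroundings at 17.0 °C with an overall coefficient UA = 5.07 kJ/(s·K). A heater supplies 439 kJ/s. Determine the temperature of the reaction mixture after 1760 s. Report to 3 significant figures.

Lumped-capacitance energy balance: M c_p dT/dt = UA(T_amb − T) + Q̇.
dT/dt = (T_ss − T)/τ with T_ss = T_amb + Q̇/UA = 17.0 + 439/5.07 = 103.59 °C, τ = M c_p/UA = 934·3.21/5.07 = 591.35 s.
T approaches T_ss exponentially: T(t) = T_ss + (T₀ − T_ss) e^(−t/τ).
T(1760) = 103.59 + (-10.788)·0.050984 = 103.04 °C.

103 °C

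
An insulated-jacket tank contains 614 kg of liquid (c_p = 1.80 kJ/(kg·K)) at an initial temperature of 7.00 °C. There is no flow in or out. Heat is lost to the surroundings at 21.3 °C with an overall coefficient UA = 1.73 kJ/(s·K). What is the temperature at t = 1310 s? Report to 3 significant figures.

19.5 °C

M c_p dT/dt = −UA(T − T_amb).
dT/dt = (T_ss − T)/τ with T_ss = T_amb = 21.300 °C, τ = M c_p/UA = 614·1.80/1.73 = 638.84 s.
Solution: T(t) = T_ss + (T₀ − T_ss) e^(−t/τ).
T(1310) = 21.300 + (-14.300)·0.12866 = 19.460 °C.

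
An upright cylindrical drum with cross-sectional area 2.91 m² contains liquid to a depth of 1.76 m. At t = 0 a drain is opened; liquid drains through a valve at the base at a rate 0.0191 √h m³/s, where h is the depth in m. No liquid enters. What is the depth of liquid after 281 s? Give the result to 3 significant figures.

0.164 m

Unsteady balance on liquid volume: A dh/dt = −0.0191 √h.
∫ h^(−1/2) dh = −(0.0191/A) ∫ dt, giving 2√h = 2√h₀ − (0.0191/A) t.
√h = √1.76 − 0.0191·281/(2·2.91) = 1.3266 − 0.92218 = 0.40447.
h = 0.40447² = 0.16359 m.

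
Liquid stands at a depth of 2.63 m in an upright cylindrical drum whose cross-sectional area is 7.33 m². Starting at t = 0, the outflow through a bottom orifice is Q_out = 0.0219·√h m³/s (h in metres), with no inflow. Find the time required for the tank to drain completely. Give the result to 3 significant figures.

1090 s

With no inflow, A dh/dt = −0.0219 √h.
∫ h^(−1/2) dh = −(0.0219/A) ∫ dt, giving 2√h = 2√h₀ − (0.0219/A) t.
Tank is empty when √h = 0: t_empty = 2A√h₀/0.0219.
t_empty = 2·7.33·√2.63/0.0219 = 14.660·1.6217/0.0219 = 1085.6 s.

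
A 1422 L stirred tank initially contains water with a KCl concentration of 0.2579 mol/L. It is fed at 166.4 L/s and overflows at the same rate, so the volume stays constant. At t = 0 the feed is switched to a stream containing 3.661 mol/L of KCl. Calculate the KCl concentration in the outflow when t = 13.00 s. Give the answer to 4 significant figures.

Mass balance on the solute (V constant): V dC/dt = Q(C_in − C).
Rewrite as dC/dt + C/τ = C_in/τ, τ = V/Q = 8.54567 s.
Integrating: C(t) = C_in + (C₀ − C_in) e^(−t/τ).
C(13.00) = 3.661 + (0.2579 − 3.661)·e^(−13.00/8.54567) = 3.661 + (-3.40310)·0.218441 = 2.91762 mol/L.

2.918 mol/L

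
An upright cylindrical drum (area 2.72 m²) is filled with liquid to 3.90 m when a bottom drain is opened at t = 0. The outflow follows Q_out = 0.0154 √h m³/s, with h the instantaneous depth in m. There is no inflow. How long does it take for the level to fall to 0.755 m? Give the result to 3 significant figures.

391 s

Volume balance on the tank: A dh/dt = −0.0154 √h.
Separate and integrate: 2(√h − √h₀) = −(0.0154/A) t.
t = 2A(√h₀ − √h)/0.0154 = 2·2.72·(√3.90 − √0.755)/0.0154
  = 5.4400 × (1.9748 − 0.86891) / 0.0154 = 390.67 s.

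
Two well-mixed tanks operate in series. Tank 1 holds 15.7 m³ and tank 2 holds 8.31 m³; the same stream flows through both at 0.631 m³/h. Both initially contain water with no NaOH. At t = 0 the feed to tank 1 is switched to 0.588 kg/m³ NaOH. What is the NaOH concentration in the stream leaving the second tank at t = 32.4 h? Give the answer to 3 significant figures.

0.305 kg/m³

Species balance on tank i: dCᵢ/dt = (Cᵢ₋₁ − Cᵢ)/τᵢ with τᵢ = Vᵢ/Q.
τ₁ = 15.7/0.631 = 24.881 h; τ₂ = 8.31/0.631 = 13.170 h.
Tank 1: C₁ = C_in(1 − e^(−t/τ₁)). Tank 2 (τ₁ ≠ τ₂): C₂ = C_in[1 − (τ₁ e^(−t/τ₁) − τ₂ e^(−t/τ₂))/(τ₁ − τ₂)].
At t = 32.4: e^(−t/τ₁) = 0.27194, e^(−t/τ₂) = 0.085416.
C₂ = 0.588·[1 − (24.881·0.27194 − 13.170·0.085416)/(11.712)] = 0.588·0.51833 = 0.30478 kg/m³.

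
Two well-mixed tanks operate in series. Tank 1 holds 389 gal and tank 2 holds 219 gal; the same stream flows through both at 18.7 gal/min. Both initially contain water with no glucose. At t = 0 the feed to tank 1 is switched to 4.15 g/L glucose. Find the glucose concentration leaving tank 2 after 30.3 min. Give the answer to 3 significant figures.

2.34 g/L

Each tank obeys Vᵢ dCᵢ/dt = Q(Cᵢ₋₁ − Cᵢ), so τᵢ = Vᵢ/Q.
τ₁ = 389/18.7 = 20.802 min; τ₂ = 219/18.7 = 11.711 min.
Solving the cascade with C₁(0)=C₂(0)=0 gives C₂(t) = C_in[1 − (τ₁ e^(−t/τ₁) − τ₂ e^(−t/τ₂))/(τ₁ − τ₂)].
At t = 30.3: e^(−t/τ₁) = 0.23303, e^(−t/τ₂) = 0.075226.
C₂ = 4.15·[1 − (20.802·0.23303 − 11.711·0.075226)/(9.0909)] = 4.15·0.56368 = 2.3393 g/L.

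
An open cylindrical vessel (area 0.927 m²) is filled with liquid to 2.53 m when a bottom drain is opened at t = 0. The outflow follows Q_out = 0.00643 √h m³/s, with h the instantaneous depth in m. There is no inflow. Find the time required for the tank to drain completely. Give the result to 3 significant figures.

459 s

With no inflow, A dh/dt = −0.00643 √h.
This is separable: 2 d(√h)/dt = −0.00643/A, so √h = √h₀ − (0.00643/(2A)) t.
Set h = 0: 2√h₀ = (0.00643/A) t_empty ⇒ t_empty = 2A√h₀/0.00643.
t_empty = 2·0.927·√2.53/0.00643 = 1.8540·1.5906/0.00643 = 458.63 s.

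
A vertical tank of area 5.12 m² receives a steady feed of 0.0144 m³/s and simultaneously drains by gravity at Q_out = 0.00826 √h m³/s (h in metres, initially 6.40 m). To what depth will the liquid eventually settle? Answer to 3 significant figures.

3.04 m

Accumulation of liquid (constant cross-section A): A dh/dt = Q_in − 0.00826 √h. At steady state dh/dt = 0:
Q_in = 0.00826 √h_ss ⇒ √h_ss = 0.0144/0.00826 = 1.7433.
h_ss = 1.7433² = 3.0392 m. (Since h₀ = 6.40 m > h_ss, the level will fall toward this value.)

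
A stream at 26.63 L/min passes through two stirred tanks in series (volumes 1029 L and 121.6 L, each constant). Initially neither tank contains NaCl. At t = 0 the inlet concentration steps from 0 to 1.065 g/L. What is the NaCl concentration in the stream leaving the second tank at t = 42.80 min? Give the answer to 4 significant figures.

Species balance on tank i: dCᵢ/dt = (Cᵢ₋₁ − Cᵢ)/τᵢ with τᵢ = Vᵢ/Q.
τ₁ = 1029/26.63 = 38.6406 min; τ₂ = 121.6/26.63 = 4.56628 min.
Solving the cascade with C₁(0)=C₂(0)=0 gives C₂(t) = C_in[1 − (τ₁ e^(−t/τ₁) − τ₂ e^(−t/τ₂))/(τ₁ − τ₂)].
At t = 42.80: e^(−t/τ₁) = 0.330337, e^(−t/τ₂) = 8.49830e-05.
C₂ = 1.065·[1 − (38.6406·0.330337 − 4.56628·8.49830e-05)/(34.0744)] = 1.065·0.625406 = 0.666058 g/L.

0.6661 g/L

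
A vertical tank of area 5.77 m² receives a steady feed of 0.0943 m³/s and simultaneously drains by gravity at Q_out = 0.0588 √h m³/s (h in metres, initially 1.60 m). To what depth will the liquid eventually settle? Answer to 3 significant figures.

Unsteady balance on liquid volume: A dh/dt = Q_in − 0.0588 √h. At steady state dh/dt = 0:
Q_in = 0.0588 √h_ss ⇒ √h_ss = 0.0943/0.0588 = 1.6037.
h_ss = 1.6037² = 2.5720 m. (Since h₀ = 1.60 m < h_ss, the level will rise toward this value.)

2.57 m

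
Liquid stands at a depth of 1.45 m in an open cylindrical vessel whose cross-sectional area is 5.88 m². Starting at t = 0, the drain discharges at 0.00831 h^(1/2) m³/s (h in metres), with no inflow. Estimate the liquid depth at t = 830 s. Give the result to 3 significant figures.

A dh/dt = −Q_out = −0.00831 √h.
Separate and integrate: 2(√h − √h₀) = −(0.00831/A) t.
√h = √1.45 − 0.00831·830/(2·5.88) = 1.2042 − 0.58651 = 0.61765.
h = 0.61765² = 0.38150 m.

0.381 m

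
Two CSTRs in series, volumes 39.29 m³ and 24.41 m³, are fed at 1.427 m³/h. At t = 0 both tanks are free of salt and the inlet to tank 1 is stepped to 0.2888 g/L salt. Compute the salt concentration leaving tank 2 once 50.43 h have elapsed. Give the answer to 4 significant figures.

0.1915 g/L

Each tank obeys Vᵢ dCᵢ/dt = Q(Cᵢ₋₁ − Cᵢ), so τᵢ = Vᵢ/Q.
τ₁ = 39.29/1.427 = 27.5333 h; τ₂ = 24.41/1.427 = 17.1058 h.
Tank 1: C₁ = C_in(1 − e^(−t/τ₁)). Tank 2 (τ₁ ≠ τ₂): C₂ = C_in[1 − (τ₁ e^(−t/τ₁) − τ₂ e^(−t/τ₂))/(τ₁ − τ₂)].
At t = 50.43: e^(−t/τ₁) = 0.160157, e^(−t/τ₂) = 0.0524382.
C₂ = 0.2888·[1 − (27.5333·0.160157 − 17.1058·0.0524382)/(10.4275)] = 0.2888·0.663135 = 0.191513 g/L.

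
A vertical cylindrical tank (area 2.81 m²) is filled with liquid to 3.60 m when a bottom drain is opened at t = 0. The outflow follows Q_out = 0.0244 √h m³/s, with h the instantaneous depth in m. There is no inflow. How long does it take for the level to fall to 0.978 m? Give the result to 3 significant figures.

209 s

Unsteady balance on liquid volume: A dh/dt = −0.0244 √h.
This is separable: 2 d(√h)/dt = −0.0244/A, so √h = √h₀ − (0.0244/(2A)) t.
t = 2A(√h₀ − √h)/0.0244 = 2·2.81·(√3.60 − √0.978)/0.0244
  = 5.6200 × (1.8974 − 0.98894) / 0.0244 = 209.24 s.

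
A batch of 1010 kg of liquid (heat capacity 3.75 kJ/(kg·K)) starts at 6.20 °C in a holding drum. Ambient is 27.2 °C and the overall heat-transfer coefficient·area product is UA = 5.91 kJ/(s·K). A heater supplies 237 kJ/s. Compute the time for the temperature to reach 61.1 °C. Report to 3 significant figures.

M c_p dT/dt = −UA(T − T_amb) + Q̇.
τ = M c_p/UA = 640.86 s; T_ss = T_amb + Q̇/UA = 27.2 + 237/5.91 = 67.302 °C.
T(t) = T_ss + (T₀ − T_ss)e^(−t/τ); set T = 61.1:
t = −τ ln[(T − T_ss)/(T₀ − T_ss)] = −640.86 · ln(0.10150) = 1466.1 s.

1470 s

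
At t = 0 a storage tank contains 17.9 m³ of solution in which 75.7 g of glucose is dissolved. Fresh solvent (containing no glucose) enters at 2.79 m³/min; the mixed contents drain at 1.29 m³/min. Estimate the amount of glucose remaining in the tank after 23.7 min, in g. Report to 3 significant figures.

29.5 g

Let m(t) be the amount of glucose. Volume: V(t) = V₀ + (Q_in − Q_out) t = 17.9 + 1.5000 t; V(23.7) = 53.450 m³.
No glucose enters, so dm/dt = −Q_out · (m/V).
dm/m = −Q_out dt/(V₀ + 1.5000 t); integrating gives ln(m/m₀) = −(Q_out/(Q_in−Q_out)) ln(V/V₀).
m = m₀ (V₀/V)^(Q_out/(Q_in−Q_out)) = 75.7 × (17.9/53.450)^(0.86000) = 29.547 g.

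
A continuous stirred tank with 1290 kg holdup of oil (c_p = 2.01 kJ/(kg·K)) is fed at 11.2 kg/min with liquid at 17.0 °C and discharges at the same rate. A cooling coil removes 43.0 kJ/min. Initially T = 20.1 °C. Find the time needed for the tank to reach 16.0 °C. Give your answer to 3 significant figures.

196 min

Heat balance on the well-mixed liquid: M c_p dT/dt = ṁ c_p (T_in − T) − 43.0.
τ = M/ṁ = 115.18 min; T_ss = T_in − Q̇/(ṁ c_p) = 15.090 °C.
T(t) = T_ss + (T₀ − T_ss) e^(−t/τ). Set T = 16.0:
e^(−t/τ) = (16.0 − 15.090)/(20.1 − 15.090) = 0.18165
t = −115.18 · ln(0.18165) = 196.46 min.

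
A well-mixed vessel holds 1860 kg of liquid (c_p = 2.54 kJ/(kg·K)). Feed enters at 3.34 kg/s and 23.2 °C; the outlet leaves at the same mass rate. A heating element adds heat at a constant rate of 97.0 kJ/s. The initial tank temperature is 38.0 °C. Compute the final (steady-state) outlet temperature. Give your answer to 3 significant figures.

M c_p dT/dt = ṁ c_p (T_in − T) + Q̇.
At steady state dT/dt = 0 ⇒ T_ss = T_in + Q̇/(ṁ c_p) = 23.2 + 97.0/(3.34·2.54) = 34.634 °C.

34.6 °C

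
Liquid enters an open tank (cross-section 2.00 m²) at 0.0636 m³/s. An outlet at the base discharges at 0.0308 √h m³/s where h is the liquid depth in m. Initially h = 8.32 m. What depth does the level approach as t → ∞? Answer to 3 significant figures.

4.26 m

Unsteady balance on liquid volume: A dh/dt = Q_in − 0.0308 √h. At steady state dh/dt = 0:
Q_in = 0.0308 √h_ss ⇒ √h_ss = 0.0636/0.0308 = 2.0649.
h_ss = 2.0649² = 4.2640 m. (Since h₀ = 8.32 m > h_ss, the level will fall toward this value.)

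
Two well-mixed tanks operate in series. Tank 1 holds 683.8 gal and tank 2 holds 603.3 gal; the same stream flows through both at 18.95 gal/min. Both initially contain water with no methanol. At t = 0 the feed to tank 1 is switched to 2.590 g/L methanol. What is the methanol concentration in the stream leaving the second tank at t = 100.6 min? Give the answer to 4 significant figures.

2.059 g/L

Each tank obeys Vᵢ dCᵢ/dt = Q(Cᵢ₋₁ − Cᵢ), so τᵢ = Vᵢ/Q.
τ₁ = 683.8/18.95 = 36.0844 min; τ₂ = 603.3/18.95 = 31.8364 min.
Solving the cascade with C₁(0)=C₂(0)=0 gives C₂(t) = C_in[1 − (τ₁ e^(−t/τ₁) − τ₂ e^(−t/τ₂))/(τ₁ − τ₂)].
At t = 100.6: e^(−t/τ₁) = 0.0615500, e^(−t/τ₂) = 0.0424298.
C₂ = 2.590·[1 − (36.0844·0.0615500 − 31.8364·0.0424298)/(4.24802)] = 2.590·0.795156 = 2.05945 g/L.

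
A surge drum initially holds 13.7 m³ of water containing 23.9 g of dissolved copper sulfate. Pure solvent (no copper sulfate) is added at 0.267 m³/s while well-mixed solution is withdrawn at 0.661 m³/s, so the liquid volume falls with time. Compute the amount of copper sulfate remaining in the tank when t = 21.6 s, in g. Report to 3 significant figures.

4.69 g

Total volume: dV/dt = Q_in − Q_out = -0.39400 m³/s, so V(t) = 13.7 − 0.39400 t and V(21.6) = 5.1896 m³.
Species balance (pure solvent in): dm/dt = −Q_out · m/V(t).
Separate: dm/m = −Q_out dt/V(t) ⇒ ln(m/m₀) = −(Q_out/(Q_in−Q_out)) ln(V/V₀).
m = m₀ (V₀/V)^(Q_out/(Q_in−Q_out)) = 23.9 × (13.7/5.1896)^(-1.6777) = 4.6894 g.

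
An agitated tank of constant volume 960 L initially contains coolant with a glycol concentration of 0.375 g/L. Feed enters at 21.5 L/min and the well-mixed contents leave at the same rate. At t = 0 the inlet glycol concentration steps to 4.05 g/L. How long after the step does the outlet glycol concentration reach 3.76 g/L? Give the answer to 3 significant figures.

Species balance: V dC/dt = Q(C_in − C) ⇒ τ = V/Q = 44.651 min.
C(t) = C_in + (C₀ − C_in) e^(−t/τ). Set C = 3.76 and solve for t:
e^(−t/τ) = (C − C_in)/(C₀ − C_in) = (3.76 − 4.05)/(0.375 − 4.05) = 0.078912
t = −τ ln(…) = 44.651 × 2.5394 = 113.39 min.

113 min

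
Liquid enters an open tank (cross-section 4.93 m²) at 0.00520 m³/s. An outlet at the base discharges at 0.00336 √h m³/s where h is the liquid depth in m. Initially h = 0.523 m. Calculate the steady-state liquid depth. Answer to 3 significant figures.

Volume balance on the tank: A dh/dt = Q_in − 0.00336 √h. At steady state dh/dt = 0:
Q_in = 0.00336 √h_ss ⇒ √h_ss = 0.00520/0.00336 = 1.5476.
h_ss = 1.5476² = 2.3951 m. (Since h₀ = 0.523 m < h_ss, the level will rise toward this value.)

2.40 m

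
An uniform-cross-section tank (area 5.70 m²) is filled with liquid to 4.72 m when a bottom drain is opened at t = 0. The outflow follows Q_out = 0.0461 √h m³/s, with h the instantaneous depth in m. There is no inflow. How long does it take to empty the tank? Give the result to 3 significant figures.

537 s

Unsteady balance on liquid volume: A dh/dt = −0.0461 √h.
This is separable: 2 d(√h)/dt = −0.0461/A, so √h = √h₀ − (0.0461/(2A)) t.
Tank is empty when √h = 0: t_empty = 2A√h₀/0.0461.
t_empty = 2·5.70·√4.72/0.0461 = 11.400·2.1726/0.0461 = 537.25 s.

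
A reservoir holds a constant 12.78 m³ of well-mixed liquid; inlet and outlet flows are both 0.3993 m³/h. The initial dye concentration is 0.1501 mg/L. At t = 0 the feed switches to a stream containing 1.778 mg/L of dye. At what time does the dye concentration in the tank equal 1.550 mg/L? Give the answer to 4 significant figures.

62.91 h

Species balance: V dC/dt = Q(C_in − C) ⇒ τ = V/Q = 32.0060 h.
C(t) = C_in + (C₀ − C_in) e^(−t/τ). Set C = 1.550 and solve for t:
e^(−t/τ) = (C − C_in)/(C₀ − C_in) = (1.550 − 1.778)/(0.1501 − 1.778) = 0.140058
t = −τ ln(…) = 32.0060 × 1.96570 = 62.9142 h.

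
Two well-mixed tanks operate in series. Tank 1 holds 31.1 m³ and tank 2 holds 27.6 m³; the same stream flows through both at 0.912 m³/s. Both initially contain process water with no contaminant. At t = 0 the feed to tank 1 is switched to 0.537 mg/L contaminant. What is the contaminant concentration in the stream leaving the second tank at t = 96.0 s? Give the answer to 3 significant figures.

Time constants: τᵢ = Vᵢ/Q for each well-mixed tank.
τ₁ = 31.1/0.912 = 34.101 s; τ₂ = 27.6/0.912 = 30.263 s.
Tank 1: C₁ = C_in(1 − e^(−t/τ₁)). Tank 2 (τ₁ ≠ τ₂): C₂ = C_in[1 − (τ₁ e^(−t/τ₁) − τ₂ e^(−t/τ₂))/(τ₁ − τ₂)].
At t = 96.0: e^(−t/τ₁) = 0.059894, e^(−t/τ₂) = 0.041912.
C₂ = 0.537·[1 − (34.101·0.059894 − 30.263·0.041912)/(3.8377)] = 0.537·0.79831 = 0.42869 mg/L.

0.429 mg/L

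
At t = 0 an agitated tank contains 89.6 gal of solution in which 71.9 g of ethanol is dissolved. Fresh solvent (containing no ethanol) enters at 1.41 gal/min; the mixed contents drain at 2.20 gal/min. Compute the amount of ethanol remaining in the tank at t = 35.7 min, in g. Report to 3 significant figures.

Let m(t) be the amount of ethanol. Volume: V(t) = V₀ + (Q_in − Q_out) t = 89.6 − 0.79000 t; V(35.7) = 61.397 gal.
Species balance (pure solvent in): dm/dt = −Q_out · m/V(t).
Separate: dm/m = −Q_out dt/V(t) ⇒ ln(m/m₀) = −(Q_out/(Q_in−Q_out)) ln(V/V₀).
m = m₀ (V₀/V)^(Q_out/(Q_in−Q_out)) = 71.9 × (89.6/61.397)^(-2.7848) = 25.094 g.

25.1 g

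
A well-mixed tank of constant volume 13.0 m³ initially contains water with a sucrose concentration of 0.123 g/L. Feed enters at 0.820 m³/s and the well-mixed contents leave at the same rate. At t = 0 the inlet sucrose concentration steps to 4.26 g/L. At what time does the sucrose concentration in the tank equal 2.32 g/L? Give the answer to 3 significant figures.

Species balance: V dC/dt = Q(C_in − C) ⇒ τ = V/Q = 15.854 s.
C(t) = C_in + (C₀ − C_in) e^(−t/τ). Set C = 2.32 and solve for t:
e^(−t/τ) = (C − C_in)/(C₀ − C_in) = (2.32 − 4.26)/(0.123 − 4.26) = 0.46894
t = −τ ln(…) = 15.854 × 0.75728 = 12.006 s.

12.0 s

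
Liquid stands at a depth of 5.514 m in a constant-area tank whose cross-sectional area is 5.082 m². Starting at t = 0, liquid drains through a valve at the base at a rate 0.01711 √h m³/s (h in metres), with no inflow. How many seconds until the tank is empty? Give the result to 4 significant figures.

A dh/dt = −Q_out = −0.01711 √h.
∫ h^(−1/2) dh = −(0.01711/A) ∫ dt, giving 2√h = 2√h₀ − (0.01711/A) t.
Tank is empty when √h = 0: t_empty = 2A√h₀/0.01711.
t_empty = 2·5.082·√5.514/0.01711 = 10.1640·2.34819/0.01711 = 1394.92 s.

1395 s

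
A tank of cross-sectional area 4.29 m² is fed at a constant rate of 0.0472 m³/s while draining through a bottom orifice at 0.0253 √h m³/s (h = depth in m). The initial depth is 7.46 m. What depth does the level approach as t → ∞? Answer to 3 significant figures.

Level balance: A dh/dt = 0.0472 − 0.0253 √h. Setting dh/dt = 0:
Q_in = 0.0253 √h_ss ⇒ √h_ss = 0.0472/0.0253 = 1.8656.
h_ss = 1.8656² = 3.4805 m. (Since h₀ = 7.46 m > h_ss, the level will fall toward this value.)

3.48 m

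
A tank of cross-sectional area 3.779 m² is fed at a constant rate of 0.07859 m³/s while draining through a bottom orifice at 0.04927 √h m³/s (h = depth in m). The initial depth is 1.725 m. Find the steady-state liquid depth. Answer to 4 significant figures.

A dh/dt = Q_in − 0.04927 √h. Steady state requires inflow = outflow:
Q_in = 0.04927 √h_ss ⇒ √h_ss = 0.07859/0.04927 = 1.59509.
h_ss = 1.59509² = 2.54431 m. (Since h₀ = 1.725 m < h_ss, the level will rise toward this value.)

2.544 m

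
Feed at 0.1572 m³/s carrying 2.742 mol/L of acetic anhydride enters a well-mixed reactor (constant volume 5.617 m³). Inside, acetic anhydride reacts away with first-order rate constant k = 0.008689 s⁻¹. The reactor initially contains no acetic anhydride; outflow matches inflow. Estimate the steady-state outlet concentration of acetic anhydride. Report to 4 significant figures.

Species balance: V dC/dt = Q C_in − Q C − k V C.
At steady state: 0 = Q C_in − (Q + kV) C_ss, so C_ss = Q C_in/(Q + kV).
C_ss = 0.1572·2.742/(0.1572 + 0.008689·5.617) = 0.431042/0.206006 = 2.09238 mol/L.

2.092 mol/L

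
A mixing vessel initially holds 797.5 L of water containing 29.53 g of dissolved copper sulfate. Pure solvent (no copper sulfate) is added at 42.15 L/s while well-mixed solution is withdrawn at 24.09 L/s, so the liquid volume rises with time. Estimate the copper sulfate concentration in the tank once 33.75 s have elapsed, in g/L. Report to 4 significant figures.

Let m(t) be the amount of copper sulfate. Volume: V(t) = V₀ + (Q_in − Q_out) t = 797.5 + 18.0600 t; V(33.75) = 1407.03 L.
No copper sulfate enters, so dm/dt = −Q_out · (m/V).
dm/m = −Q_out dt/(V₀ + 18.0600 t); integrating gives ln(m/m₀) = −(Q_out/(Q_in−Q_out)) ln(V/V₀).
m = m₀ (V₀/V)^(Q_out/(Q_in−Q_out)) = 29.53 × (797.5/1407.03)^(1.33389) = 13.8473 g.
C = m/V = 13.8473/1407.03 = 0.00984155 g/L.

0.009842 g/L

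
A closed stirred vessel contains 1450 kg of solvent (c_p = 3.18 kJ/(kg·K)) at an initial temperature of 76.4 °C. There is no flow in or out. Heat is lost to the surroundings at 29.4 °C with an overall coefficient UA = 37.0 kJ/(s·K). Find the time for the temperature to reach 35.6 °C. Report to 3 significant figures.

First-law balance (no shaft work): M c_p dT/dt = −UA(T − T_amb).
τ = M c_p/UA = 124.62 s; T_ss = T_amb = 29.400 °C.
T(t) = T_ss + (T₀ − T_ss)e^(−t/τ); set T = 35.6:
t = −τ ln[(T − T_ss)/(T₀ − T_ss)] = −124.62 · ln(0.13191) = 252.43 s.

252 s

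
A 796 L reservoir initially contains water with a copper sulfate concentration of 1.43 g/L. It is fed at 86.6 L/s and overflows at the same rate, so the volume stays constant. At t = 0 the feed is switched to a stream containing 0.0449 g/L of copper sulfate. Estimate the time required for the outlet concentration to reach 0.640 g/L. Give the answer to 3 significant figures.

7.77 s

Species balance on the tank: V dC/dt = Q(C_in − C), so τ = V/Q = 9.1917 s.
C(t) = C_in + (C₀ − C_in) e^(−t/τ). Set C = 0.640 and solve for t:
e^(−t/τ) = (C − C_in)/(C₀ − C_in) = (0.640 − 0.0449)/(1.43 − 0.0449) = 0.42964
t = −τ ln(…) = 9.1917 × 0.84480 = 7.7651 s.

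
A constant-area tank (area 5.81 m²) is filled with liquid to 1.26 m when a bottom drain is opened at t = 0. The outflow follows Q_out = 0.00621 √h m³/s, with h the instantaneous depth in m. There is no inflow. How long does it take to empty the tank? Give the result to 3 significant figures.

With no inflow, A dh/dt = −0.00621 √h.
Separate and integrate: 2(√h − √h₀) = −(0.00621/A) t.
Set h = 0: 2√h₀ = (0.00621/A) t_empty ⇒ t_empty = 2A√h₀/0.00621.
t_empty = 2·5.81·√1.26/0.00621 = 11.620·1.1225/0.00621 = 2100.4 s.

2100 s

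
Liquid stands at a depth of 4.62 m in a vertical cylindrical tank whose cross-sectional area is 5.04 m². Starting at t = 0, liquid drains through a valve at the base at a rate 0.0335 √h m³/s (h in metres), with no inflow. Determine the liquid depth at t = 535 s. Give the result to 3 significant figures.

Unsteady balance on liquid volume: A dh/dt = −0.0335 √h.
This is separable: 2 d(√h)/dt = −0.0335/A, so √h = √h₀ − (0.0335/(2A)) t.
√h = √4.62 − 0.0335·535/(2·5.04) = 2.1494 − 1.7780 = 0.37139.
h = 0.37139² = 0.13793 m.

0.138 m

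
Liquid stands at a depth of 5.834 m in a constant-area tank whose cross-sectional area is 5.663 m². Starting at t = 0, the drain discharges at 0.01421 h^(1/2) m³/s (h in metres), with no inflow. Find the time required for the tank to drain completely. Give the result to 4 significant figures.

With no inflow, A dh/dt = −0.01421 √h.
Separate and integrate: 2(√h − √h₀) = −(0.01421/A) t.
Set h = 0: 2√h₀ = (0.01421/A) t_empty ⇒ t_empty = 2A√h₀/0.01421.
t_empty = 2·5.663·√5.834/0.01421 = 11.3260·2.41537/0.01421 = 1925.15 s.

1925 s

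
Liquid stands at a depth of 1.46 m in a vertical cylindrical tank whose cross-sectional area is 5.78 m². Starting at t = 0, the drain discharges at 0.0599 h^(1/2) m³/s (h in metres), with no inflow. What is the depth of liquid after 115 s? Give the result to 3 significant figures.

With no inflow, A dh/dt = −0.0599 √h.
This is separable: 2 d(√h)/dt = −0.0599/A, so √h = √h₀ − (0.0599/(2A)) t.
√h = √1.46 − 0.0599·115/(2·5.78) = 1.2083 − 0.59589 = 0.61241.
h = 0.61241² = 0.37505 m.

0.375 m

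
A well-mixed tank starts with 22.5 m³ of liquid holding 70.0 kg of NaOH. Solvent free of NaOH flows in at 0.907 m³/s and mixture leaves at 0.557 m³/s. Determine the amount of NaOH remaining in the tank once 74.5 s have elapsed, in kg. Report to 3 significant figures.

Let m(t) be the amount of NaOH. Volume: V(t) = V₀ + (Q_in − Q_out) t = 22.5 + 0.35000 t; V(74.5) = 48.575 m³.
Solute balance: dm/dt = 0 − Q_out C = −Q_out m/V(t).
Separate: dm/m = −Q_out dt/V(t) ⇒ ln(m/m₀) = −(Q_out/(Q_in−Q_out)) ln(V/V₀).
m = m₀ (V₀/V)^(Q_out/(Q_in−Q_out)) = 70.0 × (22.5/48.575)^(1.5914) = 20.568 kg.

20.6 kg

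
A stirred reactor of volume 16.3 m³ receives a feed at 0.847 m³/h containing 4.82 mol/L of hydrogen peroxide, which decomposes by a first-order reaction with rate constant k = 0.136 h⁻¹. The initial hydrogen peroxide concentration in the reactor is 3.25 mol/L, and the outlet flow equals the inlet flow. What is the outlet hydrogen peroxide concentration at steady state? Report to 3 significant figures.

1.33 mol/L

Species balance: V dC/dt = Q C_in − Q C − k V C.
At steady state: 0 = Q C_in − (Q + kV) C_ss, so C_ss = Q C_in/(Q + kV).
C_ss = 0.847·4.82/(0.847 + 0.136·16.3) = 4.0825/3.0638 = 1.3325 mol/L.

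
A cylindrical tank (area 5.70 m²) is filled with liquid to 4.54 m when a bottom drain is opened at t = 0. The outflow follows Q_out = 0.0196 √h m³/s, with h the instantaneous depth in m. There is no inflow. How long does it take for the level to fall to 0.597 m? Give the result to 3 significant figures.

Unsteady balance on liquid volume: A dh/dt = −0.0196 √h.
This is separable: 2 d(√h)/dt = −0.0196/A, so √h = √h₀ − (0.0196/(2A)) t.
t = 2A(√h₀ − √h)/0.0196 = 2·5.70·(√4.54 − √0.597)/0.0196
  = 11.400 × (2.1307 − 0.77266) / 0.0196 = 789.90 s.

790 s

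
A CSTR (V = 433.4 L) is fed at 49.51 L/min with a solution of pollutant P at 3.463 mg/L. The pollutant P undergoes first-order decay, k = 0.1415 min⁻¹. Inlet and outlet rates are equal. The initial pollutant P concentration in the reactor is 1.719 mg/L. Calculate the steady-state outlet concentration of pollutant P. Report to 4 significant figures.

V dC/dt = Q(C_in − C) − k V C.
At steady state: 0 = Q C_in − (Q + kV) C_ss, so C_ss = Q C_in/(Q + kV).
C_ss = 49.51·3.463/(49.51 + 0.1415·433.4) = 171.453/110.836 = 1.54691 mg/L.

1.547 mg/L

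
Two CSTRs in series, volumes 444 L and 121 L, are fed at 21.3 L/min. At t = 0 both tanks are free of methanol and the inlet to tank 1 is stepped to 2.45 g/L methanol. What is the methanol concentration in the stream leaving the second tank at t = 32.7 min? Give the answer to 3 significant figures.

Time constants: τᵢ = Vᵢ/Q for each well-mixed tank.
τ₁ = 444/21.3 = 20.845 min; τ₂ = 121/21.3 = 5.6808 min.
Tank 1: C₁ = C_in(1 − e^(−t/τ₁)). Tank 2 (τ₁ ≠ τ₂): C₂ = C_in[1 − (τ₁ e^(−t/τ₁) − τ₂ e^(−t/τ₂))/(τ₁ − τ₂)].
At t = 32.7: e^(−t/τ₁) = 0.20831, e^(−t/τ₂) = 0.0031629.
C₂ = 2.45·[1 − (20.845·0.20831 − 5.6808·0.0031629)/(15.164)] = 2.45·0.71484 = 1.7513 g/L.

1.75 g/L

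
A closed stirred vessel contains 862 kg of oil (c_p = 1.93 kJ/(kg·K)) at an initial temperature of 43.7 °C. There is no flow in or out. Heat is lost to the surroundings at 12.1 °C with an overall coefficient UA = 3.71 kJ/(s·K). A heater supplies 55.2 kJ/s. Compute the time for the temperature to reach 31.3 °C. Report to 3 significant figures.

M c_p dT/dt = −UA(T − T_amb) + Q̇.
τ = M c_p/UA = 448.43 s; T_ss = T_amb + Q̇/UA = 12.1 + 55.2/3.71 = 26.979 °C.
T(t) = T_ss + (T₀ − T_ss)e^(−t/τ); set T = 31.3:
t = −τ ln[(T − T_ss)/(T₀ − T_ss)] = −448.43 · ln(0.25843) = 606.78 s.

607 s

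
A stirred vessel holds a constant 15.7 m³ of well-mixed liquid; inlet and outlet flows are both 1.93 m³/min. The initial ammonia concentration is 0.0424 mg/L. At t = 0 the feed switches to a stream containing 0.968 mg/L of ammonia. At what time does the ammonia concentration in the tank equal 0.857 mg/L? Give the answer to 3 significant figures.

Mass balance on the solute (V constant): V dC/dt = Q(C_in − C), so τ = V/Q = 8.1347 min.
C(t) = C_in + (C₀ − C_in) e^(−t/τ). Set C = 0.857 and solve for t:
e^(−t/τ) = (C − C_in)/(C₀ − C_in) = (0.857 − 0.968)/(0.0424 − 0.968) = 0.11992
t = −τ ln(…) = 8.1347 × 2.1209 = 17.253 min.

17.3 min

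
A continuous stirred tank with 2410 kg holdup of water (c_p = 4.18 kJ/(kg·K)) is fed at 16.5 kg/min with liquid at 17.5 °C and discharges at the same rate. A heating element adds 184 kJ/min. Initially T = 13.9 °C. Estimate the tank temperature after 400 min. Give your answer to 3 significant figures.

19.8 °C

Unsteady energy balance on the tank contents: M c_p dT/dt = ṁ c_p (T_in − T) + 184.
τ = M/ṁ = 146.06 min; T_ss = T_in + Q̇/(ṁ c_p) = 17.5 + 184/(16.5·4.18) = 20.168 °C.
T approaches T_ss exponentially: T(t) = T_ss + (T₀ − T_ss) e^(−t/τ).
T(400) = 20.168 + (-6.2678)·e^(−400/146.06) = 20.168 + (-6.2678)·0.064662 = 19.763 °C.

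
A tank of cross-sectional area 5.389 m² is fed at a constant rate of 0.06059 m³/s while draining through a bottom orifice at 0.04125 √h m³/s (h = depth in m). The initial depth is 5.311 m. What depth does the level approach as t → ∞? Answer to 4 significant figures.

A dh/dt = Q_in − 0.04125 √h. Steady state requires inflow = outflow:
Q_in = 0.04125 √h_ss ⇒ √h_ss = 0.06059/0.04125 = 1.46885.
h_ss = 1.46885² = 2.15752 m. (Since h₀ = 5.311 m > h_ss, the level will fall toward this value.)

2.158 m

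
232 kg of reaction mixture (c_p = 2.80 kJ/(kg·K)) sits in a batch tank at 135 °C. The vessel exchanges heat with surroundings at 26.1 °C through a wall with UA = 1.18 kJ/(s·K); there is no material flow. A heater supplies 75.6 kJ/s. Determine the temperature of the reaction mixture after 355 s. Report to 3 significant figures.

Lumped-capacitance energy balance: M c_p dT/dt = UA(T_amb − T) + Q̇.
dT/dt = (T_ss − T)/τ with T_ss = T_amb + Q̇/UA = 26.1 + 75.6/1.18 = 90.168 °C, τ = M c_p/UA = 232·2.80/1.18 = 550.51 s.
T approaches T_ss exponentially: T(t) = T_ss + (T₀ − T_ss) e^(−t/τ).
T(355) = 90.168 + (44.832)·0.52474 = 113.69 °C.

114 °C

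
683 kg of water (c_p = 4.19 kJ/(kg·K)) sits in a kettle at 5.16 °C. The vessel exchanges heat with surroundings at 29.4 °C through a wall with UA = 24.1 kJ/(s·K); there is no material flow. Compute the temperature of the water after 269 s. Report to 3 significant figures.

M c_p dT/dt = −UA(T − T_amb).
dT/dt = (T_ss − T)/τ with T_ss = T_amb = 29.400 °C, τ = M c_p/UA = 683·4.19/24.1 = 118.75 s.
T approaches T_ss exponentially: T(t) = T_ss + (T₀ − T_ss) e^(−t/τ).
T(269) = 29.400 + (-24.240)·0.10379 = 26.884 °C.

26.9 °C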